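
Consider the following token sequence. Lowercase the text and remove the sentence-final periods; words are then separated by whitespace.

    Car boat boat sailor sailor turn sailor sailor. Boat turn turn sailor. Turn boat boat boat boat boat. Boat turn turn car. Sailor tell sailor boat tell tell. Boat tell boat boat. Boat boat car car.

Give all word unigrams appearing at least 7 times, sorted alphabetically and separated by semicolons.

boat; sailor

Unigram counts meeting the condition (at least 7 times):
  boat: 15
  sailor: 7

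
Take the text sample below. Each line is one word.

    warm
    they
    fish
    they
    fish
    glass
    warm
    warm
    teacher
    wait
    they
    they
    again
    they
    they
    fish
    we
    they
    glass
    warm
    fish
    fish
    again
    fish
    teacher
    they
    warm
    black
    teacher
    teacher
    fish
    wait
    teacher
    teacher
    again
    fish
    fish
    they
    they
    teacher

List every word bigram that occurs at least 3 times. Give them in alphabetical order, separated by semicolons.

they fish; they they

Bigram counts meeting the condition (at least 3 times):
  they fish: 3
  they they: 3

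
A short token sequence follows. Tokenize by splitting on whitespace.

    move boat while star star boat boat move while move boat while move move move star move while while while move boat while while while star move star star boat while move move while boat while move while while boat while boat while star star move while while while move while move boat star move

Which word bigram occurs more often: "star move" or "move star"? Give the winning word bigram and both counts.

"star move" (4 vs 2)

"star move": 4 occurrences
"move star": 2 occurrences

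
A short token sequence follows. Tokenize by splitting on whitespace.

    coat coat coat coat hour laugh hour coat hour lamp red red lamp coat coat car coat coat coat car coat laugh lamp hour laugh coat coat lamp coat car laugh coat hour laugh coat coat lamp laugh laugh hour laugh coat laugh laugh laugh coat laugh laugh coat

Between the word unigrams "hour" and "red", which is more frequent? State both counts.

"hour" (6 vs 2)

"hour": 6 occurrences
"red": 2 occurrences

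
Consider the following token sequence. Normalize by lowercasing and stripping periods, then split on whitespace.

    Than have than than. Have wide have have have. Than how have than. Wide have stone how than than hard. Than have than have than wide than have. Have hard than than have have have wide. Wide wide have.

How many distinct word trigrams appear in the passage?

39 tokens → 37 trigram windows in total.
Repeated trigrams (each contributes count−1 duplicates):
  than have than: 3
  have have have: 2
  have than wide: 2
  than have have: 2
  than than have: 2
6 duplicate windows → 37 − 6 = 31 distinct.

31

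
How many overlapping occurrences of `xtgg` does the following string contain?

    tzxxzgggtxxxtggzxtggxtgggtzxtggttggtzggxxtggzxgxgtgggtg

5

Sliding a length-4 window over the 55 characters (52 positions):
  position 12–15: xtgg
  position 17–20: xtgg
  position 21–24: xtgg
  position 28–31: xtgg
  position 41–44: xtgg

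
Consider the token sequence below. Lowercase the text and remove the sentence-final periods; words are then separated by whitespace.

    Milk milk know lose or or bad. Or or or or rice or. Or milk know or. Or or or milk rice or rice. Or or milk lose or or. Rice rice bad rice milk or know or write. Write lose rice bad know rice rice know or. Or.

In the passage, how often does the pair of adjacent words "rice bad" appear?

Scanning the 48 overlapping bigram windows for "rice bad":
  position 32–33: rice bad
  position 42–43: rice bad

2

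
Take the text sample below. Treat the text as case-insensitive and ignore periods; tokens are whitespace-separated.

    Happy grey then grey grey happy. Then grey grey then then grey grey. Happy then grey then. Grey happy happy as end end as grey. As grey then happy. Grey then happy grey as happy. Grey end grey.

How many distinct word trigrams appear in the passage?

27

38 tokens → 36 trigram windows in total.
Repeated trigrams (each contributes count−1 duplicates):
  then grey grey: 3
  grey grey happy: 2
  grey happy then: 2
  grey then grey: 2
  grey then happy: 2
  happy grey then: 2
  happy then grey: 2
  then happy grey: 2
9 duplicate windows → 36 − 9 = 27 distinct.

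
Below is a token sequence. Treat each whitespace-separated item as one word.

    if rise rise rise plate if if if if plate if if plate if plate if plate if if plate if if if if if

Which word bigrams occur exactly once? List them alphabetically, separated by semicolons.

if rise; rise plate

Bigram counts meeting the condition (exactly once):
  if rise: 1
  rise plate: 1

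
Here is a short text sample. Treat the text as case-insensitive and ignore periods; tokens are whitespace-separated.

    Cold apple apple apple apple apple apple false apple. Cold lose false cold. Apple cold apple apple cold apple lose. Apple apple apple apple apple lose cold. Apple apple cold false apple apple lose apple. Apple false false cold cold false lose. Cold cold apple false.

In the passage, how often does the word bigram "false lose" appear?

1

Scanning the 45 overlapping bigram windows for "false lose":
  position 41–42: false lose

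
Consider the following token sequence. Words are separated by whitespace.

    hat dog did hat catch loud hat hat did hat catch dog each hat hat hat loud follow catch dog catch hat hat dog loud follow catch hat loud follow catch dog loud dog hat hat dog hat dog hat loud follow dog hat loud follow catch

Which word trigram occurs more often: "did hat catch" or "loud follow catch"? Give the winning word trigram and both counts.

"did hat catch": 2 occurrences
"loud follow catch": 4 occurrences

"loud follow catch" (4 vs 2)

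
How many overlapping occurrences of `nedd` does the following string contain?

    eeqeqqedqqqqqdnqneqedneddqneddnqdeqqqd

Sliding a length-4 window over the 38 characters (35 positions):
  position 22–25: nedd
  position 27–30: nedd

2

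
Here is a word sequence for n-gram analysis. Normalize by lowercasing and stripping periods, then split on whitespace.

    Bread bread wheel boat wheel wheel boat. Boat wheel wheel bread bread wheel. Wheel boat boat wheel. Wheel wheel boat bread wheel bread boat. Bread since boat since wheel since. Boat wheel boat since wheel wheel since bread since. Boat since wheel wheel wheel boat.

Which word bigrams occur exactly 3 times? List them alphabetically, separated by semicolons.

Bigram counts meeting the condition (exactly 3 times):
  boat since: 3
  bread wheel: 3
  since boat: 3
  since wheel: 3

boat since; bread wheel; since boat; since wheel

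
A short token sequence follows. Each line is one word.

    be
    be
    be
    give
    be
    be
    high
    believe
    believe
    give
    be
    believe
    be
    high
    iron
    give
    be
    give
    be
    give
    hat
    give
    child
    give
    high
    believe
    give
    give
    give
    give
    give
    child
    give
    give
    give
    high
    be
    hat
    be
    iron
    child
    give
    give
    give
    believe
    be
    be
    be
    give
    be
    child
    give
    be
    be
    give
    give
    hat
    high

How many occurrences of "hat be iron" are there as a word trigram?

1

Scanning the 56 overlapping trigram windows for "hat be iron":
  position 38–40: hat be iron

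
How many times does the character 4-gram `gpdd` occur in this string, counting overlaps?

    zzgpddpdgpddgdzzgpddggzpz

3

Sliding a length-4 window over the 25 characters (22 positions):
  position 3–6: gpdd
  position 9–12: gpdd
  position 17–20: gpdd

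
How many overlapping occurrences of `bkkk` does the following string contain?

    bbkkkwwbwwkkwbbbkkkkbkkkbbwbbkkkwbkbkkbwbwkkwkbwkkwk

Sliding a length-4 window over the 52 characters (49 positions):
  position 2–5: bkkk
  position 16–19: bkkk
  position 21–24: bkkk
  position 29–32: bkkk

4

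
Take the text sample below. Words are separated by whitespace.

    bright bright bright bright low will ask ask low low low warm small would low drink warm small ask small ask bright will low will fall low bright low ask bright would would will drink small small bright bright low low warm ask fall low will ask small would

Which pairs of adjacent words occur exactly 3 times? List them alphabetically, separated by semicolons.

bright low; low low; low will

Bigram counts meeting the condition (exactly 3 times):
  bright low: 3
  low low: 3
  low will: 3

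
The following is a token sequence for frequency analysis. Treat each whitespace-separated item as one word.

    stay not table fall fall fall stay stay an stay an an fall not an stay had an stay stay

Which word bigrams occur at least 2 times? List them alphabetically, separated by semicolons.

Bigram counts meeting the condition (at least 2 times):
  an stay: 3
  fall fall: 2
  stay an: 2
  stay stay: 2

an stay; fall fall; stay an; stay stay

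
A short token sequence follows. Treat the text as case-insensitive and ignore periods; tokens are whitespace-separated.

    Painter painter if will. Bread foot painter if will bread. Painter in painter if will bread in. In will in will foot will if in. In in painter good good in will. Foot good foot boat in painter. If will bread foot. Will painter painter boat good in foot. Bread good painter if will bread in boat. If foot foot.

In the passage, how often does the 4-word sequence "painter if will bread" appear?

Scanning the 57 overlapping 4-gram windows for "painter if will bread":
  position 2–5: painter if will bread
  position 7–10: painter if will bread
  position 13–16: painter if will bread
  position 38–41: painter if will bread
  position 52–55: painter if will bread

5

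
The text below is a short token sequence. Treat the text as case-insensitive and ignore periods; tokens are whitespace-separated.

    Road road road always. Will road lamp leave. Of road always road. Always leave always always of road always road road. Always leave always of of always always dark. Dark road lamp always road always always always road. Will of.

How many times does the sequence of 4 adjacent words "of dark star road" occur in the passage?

0

Scanning the 37 overlapping 4-gram windows for "of dark star road":
  (none found)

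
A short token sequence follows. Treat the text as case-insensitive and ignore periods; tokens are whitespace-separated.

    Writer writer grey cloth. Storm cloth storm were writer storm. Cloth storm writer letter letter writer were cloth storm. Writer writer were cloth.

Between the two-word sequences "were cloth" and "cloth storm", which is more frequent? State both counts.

"were cloth": 2 occurrences
"cloth storm": 4 occurrences

"cloth storm" (4 vs 2)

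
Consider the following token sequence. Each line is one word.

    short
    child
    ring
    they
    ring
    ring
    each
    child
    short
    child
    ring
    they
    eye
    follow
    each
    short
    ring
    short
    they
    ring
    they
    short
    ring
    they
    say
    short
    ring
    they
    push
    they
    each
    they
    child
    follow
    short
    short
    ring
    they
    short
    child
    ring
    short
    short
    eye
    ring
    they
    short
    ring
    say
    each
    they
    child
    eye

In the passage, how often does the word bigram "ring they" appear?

Scanning the 52 overlapping bigram windows for "ring they":
  position 3–4: ring they
  position 11–12: ring they
  position 20–21: ring they
  position 23–24: ring they
  position 27–28: ring they
  position 37–38: ring they
  position 45–46: ring they

7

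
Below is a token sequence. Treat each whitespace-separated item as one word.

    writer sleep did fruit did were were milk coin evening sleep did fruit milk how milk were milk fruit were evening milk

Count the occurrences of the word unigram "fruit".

3

Scanning the 22 tokens for "fruit":
  position 4: fruit
  position 13: fruit
  position 19: fruit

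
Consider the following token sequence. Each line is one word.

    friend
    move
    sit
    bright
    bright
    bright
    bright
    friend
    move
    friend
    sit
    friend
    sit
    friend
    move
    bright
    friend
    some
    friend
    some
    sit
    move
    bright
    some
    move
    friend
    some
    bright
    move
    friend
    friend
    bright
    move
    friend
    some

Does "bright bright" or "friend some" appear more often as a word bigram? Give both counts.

"friend some" (4 vs 3)

"bright bright": 3 occurrences
"friend some": 4 occurrences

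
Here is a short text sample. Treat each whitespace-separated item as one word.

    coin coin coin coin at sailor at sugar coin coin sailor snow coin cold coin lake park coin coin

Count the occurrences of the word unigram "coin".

Scanning the 19 tokens for "coin":
  position 1: coin
  position 2: coin
  position 3: coin
  position 4: coin
  position 9: coin
  position 10: coin
  position 13: coin
  position 15: coin
  position 18: coin
  position 19: coin

10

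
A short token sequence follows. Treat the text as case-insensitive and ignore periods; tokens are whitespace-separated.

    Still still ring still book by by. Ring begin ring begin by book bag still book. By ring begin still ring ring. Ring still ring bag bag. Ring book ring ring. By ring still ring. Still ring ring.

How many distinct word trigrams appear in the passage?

38 tokens → 36 trigram windows in total.
Repeated trigrams (each contributes count−1 duplicates):
  ring still ring: 3
  by ring begin: 2
  still book by: 2
  still ring ring: 2
  still ring still: 2
6 duplicate windows → 36 − 6 = 30 distinct.

30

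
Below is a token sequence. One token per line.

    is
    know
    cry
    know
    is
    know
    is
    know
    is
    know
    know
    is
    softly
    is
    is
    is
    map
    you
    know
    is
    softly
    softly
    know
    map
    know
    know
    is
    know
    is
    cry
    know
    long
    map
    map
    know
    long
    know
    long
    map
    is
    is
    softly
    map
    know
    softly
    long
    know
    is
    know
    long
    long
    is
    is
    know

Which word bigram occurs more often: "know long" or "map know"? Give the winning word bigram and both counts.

"know long" (4 vs 3)

"know long": 4 occurrences
"map know": 3 occurrences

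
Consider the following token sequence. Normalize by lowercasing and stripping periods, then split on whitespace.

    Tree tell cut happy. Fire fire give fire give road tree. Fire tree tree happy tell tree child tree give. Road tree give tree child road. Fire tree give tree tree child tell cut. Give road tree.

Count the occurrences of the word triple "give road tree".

Scanning the 35 overlapping trigram windows for "give road tree":
  position 9–11: give road tree
  position 20–22: give road tree
  position 35–37: give road tree

3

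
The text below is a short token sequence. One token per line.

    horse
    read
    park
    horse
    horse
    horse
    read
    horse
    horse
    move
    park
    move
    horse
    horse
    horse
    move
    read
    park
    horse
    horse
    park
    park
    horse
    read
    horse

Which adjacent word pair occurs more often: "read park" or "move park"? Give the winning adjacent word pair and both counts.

"read park" (2 vs 1)

"read park": 2 occurrences
"move park": 1 occurrence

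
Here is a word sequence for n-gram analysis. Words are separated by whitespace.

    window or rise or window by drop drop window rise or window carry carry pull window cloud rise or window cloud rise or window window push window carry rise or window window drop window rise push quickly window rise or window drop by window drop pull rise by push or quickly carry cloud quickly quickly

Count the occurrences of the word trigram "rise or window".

6

Scanning the 53 overlapping trigram windows for "rise or window":
  position 3–5: rise or window
  position 10–12: rise or window
  position 18–20: rise or window
  position 22–24: rise or window
  position 29–31: rise or window
  position 39–41: rise or window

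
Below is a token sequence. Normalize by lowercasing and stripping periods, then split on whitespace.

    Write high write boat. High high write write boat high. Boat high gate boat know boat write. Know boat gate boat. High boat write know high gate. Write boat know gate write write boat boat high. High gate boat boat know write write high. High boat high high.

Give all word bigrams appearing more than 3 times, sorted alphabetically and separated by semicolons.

Bigram counts meeting the condition (more than 3 times):
  boat high: 6
  high high: 4
  write boat: 4

boat high; high high; write boat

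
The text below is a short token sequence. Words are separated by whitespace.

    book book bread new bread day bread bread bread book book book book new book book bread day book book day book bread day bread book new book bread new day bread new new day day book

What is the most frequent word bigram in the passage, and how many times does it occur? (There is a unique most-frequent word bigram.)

"book book", 6 times

Bigram frequencies (highest first):
  book book: 6
  book bread: 4
  bread new: 3
  bread day: 3
  day bread: 3
  day book: 3
  … (9 more, each ≤ 2)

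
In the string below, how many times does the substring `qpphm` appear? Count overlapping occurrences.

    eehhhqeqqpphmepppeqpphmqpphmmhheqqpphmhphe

4

Sliding a length-5 window over the 42 characters (38 positions):
  position 9–13: qpphm
  position 19–23: qpphm
  position 24–28: qpphm
  position 34–38: qpphm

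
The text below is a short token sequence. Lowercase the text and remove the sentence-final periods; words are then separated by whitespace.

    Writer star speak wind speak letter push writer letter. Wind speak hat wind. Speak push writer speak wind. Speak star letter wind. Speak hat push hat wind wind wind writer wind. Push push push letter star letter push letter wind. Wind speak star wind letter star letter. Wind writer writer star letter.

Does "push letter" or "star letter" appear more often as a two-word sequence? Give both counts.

"star letter" (4 vs 2)

"push letter": 2 occurrences
"star letter": 4 occurrences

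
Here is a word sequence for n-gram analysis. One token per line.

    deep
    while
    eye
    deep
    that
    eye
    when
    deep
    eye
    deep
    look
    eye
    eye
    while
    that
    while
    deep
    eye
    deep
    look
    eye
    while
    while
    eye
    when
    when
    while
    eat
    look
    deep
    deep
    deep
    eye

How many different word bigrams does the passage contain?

22

33 tokens → 32 bigram windows in total.
Repeated bigrams (each contributes count−1 duplicates):
  deep eye: 3
  eye deep: 3
  deep deep: 2
  deep look: 2
  eye when: 2
  eye while: 2
  look eye: 2
  while eye: 2
10 duplicate windows → 32 − 10 = 22 distinct.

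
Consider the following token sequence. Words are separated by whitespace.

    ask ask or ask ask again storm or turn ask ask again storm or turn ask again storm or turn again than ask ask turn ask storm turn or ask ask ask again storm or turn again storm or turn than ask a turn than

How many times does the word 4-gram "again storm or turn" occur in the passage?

Scanning the 42 overlapping 4-gram windows for "again storm or turn":
  position 6–9: again storm or turn
  position 12–15: again storm or turn
  position 17–20: again storm or turn
  position 33–36: again storm or turn
  position 37–40: again storm or turn

5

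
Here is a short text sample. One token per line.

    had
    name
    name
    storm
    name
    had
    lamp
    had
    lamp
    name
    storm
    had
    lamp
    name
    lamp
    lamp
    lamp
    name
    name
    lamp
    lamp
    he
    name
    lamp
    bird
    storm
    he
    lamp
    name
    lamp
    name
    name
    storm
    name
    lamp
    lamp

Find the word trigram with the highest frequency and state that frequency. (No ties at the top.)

"name lamp lamp", 3 times

Trigram frequencies (highest first):
  name lamp lamp: 3
  name name storm: 2
  name storm name: 2
  had lamp name: 2
  lamp name lamp: 2
  lamp name name: 2
  … (21 more, each ≤ 1)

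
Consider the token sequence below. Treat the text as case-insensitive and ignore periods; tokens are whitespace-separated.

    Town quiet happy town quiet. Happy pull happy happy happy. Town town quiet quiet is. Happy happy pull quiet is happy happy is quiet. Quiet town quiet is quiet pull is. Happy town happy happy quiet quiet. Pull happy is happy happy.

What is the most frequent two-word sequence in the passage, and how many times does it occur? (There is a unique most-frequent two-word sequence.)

"happy happy", 6 times

Bigram frequencies (highest first):
  happy happy: 6
  town quiet: 4
  is happy: 4
  happy town: 3
  quiet quiet: 3
  quiet is: 3
  … (12 more, each ≤ 2)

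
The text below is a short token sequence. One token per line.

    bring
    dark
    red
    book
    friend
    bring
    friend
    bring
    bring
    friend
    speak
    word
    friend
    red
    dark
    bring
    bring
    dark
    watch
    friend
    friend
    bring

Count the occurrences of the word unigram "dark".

Scanning the 22 tokens for "dark":
  position 2: dark
  position 15: dark
  position 18: dark

3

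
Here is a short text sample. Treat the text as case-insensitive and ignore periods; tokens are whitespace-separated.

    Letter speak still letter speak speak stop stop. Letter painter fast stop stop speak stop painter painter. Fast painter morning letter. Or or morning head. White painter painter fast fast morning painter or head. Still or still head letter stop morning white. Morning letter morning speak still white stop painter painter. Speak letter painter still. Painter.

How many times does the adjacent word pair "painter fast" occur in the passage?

Scanning the 55 overlapping bigram windows for "painter fast":
  position 10–11: painter fast
  position 17–18: painter fast
  position 28–29: painter fast

3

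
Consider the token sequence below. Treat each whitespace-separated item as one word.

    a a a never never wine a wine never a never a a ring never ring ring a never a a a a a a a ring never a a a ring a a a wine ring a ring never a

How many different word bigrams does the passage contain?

41 tokens → 40 bigram windows in total.
Repeated bigrams (each contributes count−1 duplicates):
  a a: 13
  never a: 5
  a ring: 4
  a never: 3
  ring a: 3
  ring never: 3
  a wine: 2
26 duplicate windows → 40 − 26 = 14 distinct.

14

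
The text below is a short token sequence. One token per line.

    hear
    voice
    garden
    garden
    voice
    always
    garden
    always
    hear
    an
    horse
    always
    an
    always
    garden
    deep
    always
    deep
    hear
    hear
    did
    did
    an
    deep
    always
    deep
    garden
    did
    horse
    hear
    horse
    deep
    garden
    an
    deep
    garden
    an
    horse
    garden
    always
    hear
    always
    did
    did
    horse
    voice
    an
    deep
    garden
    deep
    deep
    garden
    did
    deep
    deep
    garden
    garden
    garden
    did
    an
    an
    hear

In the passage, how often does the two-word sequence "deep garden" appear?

Scanning the 61 overlapping bigram windows for "deep garden":
  position 26–27: deep garden
  position 32–33: deep garden
  position 35–36: deep garden
  position 48–49: deep garden
  position 51–52: deep garden
  position 55–56: deep garden

6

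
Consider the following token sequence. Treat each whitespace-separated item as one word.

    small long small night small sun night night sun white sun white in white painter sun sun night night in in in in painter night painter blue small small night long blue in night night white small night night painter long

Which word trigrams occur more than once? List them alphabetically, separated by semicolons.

Trigram counts meeting the condition (more than once):
  in in in: 2
  sun night night: 2

in in in; sun night night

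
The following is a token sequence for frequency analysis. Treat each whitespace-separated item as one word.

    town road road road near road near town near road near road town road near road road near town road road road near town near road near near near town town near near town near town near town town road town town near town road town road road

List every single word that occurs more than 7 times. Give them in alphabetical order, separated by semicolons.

Unigram counts meeting the condition (more than 7 times):
  near: 16
  road: 17
  town: 15

near; road; town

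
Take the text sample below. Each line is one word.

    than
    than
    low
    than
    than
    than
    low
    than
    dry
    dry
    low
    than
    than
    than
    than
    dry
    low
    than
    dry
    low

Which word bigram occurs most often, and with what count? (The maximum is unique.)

"than than", 6 times

Bigram frequencies (highest first):
  than than: 6
  low than: 4
  than dry: 3
  dry low: 3
  than low: 2
  dry dry: 1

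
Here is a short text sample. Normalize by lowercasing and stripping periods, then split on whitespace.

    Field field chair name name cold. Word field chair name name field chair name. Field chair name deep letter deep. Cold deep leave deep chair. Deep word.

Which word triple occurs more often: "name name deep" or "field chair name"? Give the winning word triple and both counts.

"name name deep": 0 occurrences
"field chair name": 4 occurrences

"field chair name" (4 vs 0)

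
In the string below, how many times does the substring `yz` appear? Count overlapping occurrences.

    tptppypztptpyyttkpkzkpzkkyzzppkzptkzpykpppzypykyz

2

Sliding a length-2 window over the 49 characters (48 positions):
  position 26–27: yz
  position 48–49: yz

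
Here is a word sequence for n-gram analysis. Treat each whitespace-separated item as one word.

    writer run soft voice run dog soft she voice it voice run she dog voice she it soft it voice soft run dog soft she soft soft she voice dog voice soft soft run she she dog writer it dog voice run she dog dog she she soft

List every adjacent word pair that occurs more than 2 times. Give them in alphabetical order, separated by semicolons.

dog voice; run she; she dog; soft she; voice run

Bigram counts meeting the condition (more than 2 times):
  dog voice: 3
  run she: 3
  she dog: 3
  soft she: 3
  voice run: 3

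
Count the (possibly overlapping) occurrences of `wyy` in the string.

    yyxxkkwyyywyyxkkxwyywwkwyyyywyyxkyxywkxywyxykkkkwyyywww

6

Sliding a length-3 window over the 55 characters (53 positions):
  position 7–9: wyy
  position 11–13: wyy
  position 18–20: wyy
  position 24–26: wyy
  position 29–31: wyy
  position 49–51: wyy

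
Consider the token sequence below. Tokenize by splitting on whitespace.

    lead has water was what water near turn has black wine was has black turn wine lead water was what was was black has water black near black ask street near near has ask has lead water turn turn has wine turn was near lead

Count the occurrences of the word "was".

Scanning the 45 tokens for "was":
  position 4: was
  position 12: was
  position 19: was
  position 21: was
  position 22: was
  position 43: was

6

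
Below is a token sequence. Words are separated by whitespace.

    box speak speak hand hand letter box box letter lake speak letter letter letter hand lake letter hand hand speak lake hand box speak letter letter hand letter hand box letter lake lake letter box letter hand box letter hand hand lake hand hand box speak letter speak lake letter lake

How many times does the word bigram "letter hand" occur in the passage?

6

Scanning the 50 overlapping bigram windows for "letter hand":
  position 14–15: letter hand
  position 17–18: letter hand
  position 26–27: letter hand
  position 28–29: letter hand
  position 36–37: letter hand
  position 39–40: letter hand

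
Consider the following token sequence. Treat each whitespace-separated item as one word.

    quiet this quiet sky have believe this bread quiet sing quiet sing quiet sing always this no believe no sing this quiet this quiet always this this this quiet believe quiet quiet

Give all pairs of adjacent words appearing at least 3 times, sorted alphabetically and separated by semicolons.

Bigram counts meeting the condition (at least 3 times):
  quiet sing: 3
  this quiet: 4

quiet sing; this quiet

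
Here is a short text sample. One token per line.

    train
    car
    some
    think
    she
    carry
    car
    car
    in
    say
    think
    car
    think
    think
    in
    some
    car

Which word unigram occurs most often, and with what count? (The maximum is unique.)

Unigram frequencies (highest first):
  car: 5
  think: 4
  some: 2
  in: 2
  train: 1
  she: 1
  … (2 more, each ≤ 1)

"car", 5 times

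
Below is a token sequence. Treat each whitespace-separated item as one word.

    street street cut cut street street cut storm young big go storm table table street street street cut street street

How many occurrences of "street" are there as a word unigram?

Scanning the 20 tokens for "street":
  position 1: street
  position 2: street
  position 5: street
  position 6: street
  position 15: street
  position 16: street
  position 17: street
  position 19: street
  position 20: street

9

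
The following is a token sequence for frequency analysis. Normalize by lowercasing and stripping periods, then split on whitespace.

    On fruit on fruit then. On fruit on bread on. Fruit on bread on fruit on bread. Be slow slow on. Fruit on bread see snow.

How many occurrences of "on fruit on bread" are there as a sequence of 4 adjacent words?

4

Scanning the 23 overlapping 4-gram windows for "on fruit on bread":
  position 6–9: on fruit on bread
  position 10–13: on fruit on bread
  position 14–17: on fruit on bread
  position 21–24: on fruit on bread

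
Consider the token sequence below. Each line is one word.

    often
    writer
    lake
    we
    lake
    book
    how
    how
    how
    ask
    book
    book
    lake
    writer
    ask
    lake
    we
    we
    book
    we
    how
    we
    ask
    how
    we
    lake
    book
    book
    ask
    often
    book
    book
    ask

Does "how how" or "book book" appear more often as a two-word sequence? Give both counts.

"how how": 2 occurrences
"book book": 3 occurrences

"book book" (3 vs 2)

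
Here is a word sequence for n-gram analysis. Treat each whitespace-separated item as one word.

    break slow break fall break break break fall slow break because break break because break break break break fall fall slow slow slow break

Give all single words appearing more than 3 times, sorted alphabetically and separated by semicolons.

break; fall; slow

Unigram counts meeting the condition (more than 3 times):
  break: 13
  fall: 4
  slow: 5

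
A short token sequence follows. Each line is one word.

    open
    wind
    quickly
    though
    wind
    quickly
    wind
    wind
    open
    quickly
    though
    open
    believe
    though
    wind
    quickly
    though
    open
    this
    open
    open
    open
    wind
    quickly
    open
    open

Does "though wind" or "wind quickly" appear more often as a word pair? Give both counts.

"though wind": 2 occurrences
"wind quickly": 4 occurrences

"wind quickly" (4 vs 2)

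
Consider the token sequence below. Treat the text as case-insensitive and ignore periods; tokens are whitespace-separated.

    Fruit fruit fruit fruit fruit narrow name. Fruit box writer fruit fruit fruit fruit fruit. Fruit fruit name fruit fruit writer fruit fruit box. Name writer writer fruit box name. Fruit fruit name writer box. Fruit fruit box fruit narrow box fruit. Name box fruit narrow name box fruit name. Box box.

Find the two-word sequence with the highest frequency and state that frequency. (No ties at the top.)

Bigram frequencies (highest first):
  fruit fruit: 14
  box fruit: 5
  fruit box: 4
  fruit name: 4
  fruit narrow: 3
  name fruit: 3
  … (11 more, each ≤ 3)

"fruit fruit", 14 times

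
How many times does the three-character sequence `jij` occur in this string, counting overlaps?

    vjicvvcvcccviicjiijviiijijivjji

Sliding a length-3 window over the 31 characters (29 positions):
  position 24–26: jij

1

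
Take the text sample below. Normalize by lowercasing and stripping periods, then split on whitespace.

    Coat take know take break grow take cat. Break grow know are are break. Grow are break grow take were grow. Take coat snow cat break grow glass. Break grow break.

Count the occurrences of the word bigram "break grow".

Scanning the 30 overlapping bigram windows for "break grow":
  position 5–6: break grow
  position 9–10: break grow
  position 14–15: break grow
  position 17–18: break grow
  position 26–27: break grow
  position 29–30: break grow

6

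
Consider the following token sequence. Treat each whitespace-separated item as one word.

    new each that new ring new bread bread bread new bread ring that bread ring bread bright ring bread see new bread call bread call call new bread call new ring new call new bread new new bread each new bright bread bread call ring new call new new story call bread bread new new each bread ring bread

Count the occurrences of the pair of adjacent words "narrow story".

0

Scanning the 58 overlapping bigram windows for "narrow story":
  (none found)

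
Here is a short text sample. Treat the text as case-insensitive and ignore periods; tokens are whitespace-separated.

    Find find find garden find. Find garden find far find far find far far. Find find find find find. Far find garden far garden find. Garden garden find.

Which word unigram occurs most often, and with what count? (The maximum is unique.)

Unigram frequencies (highest first):
  find: 16
  garden: 6
  far: 6

"find", 16 times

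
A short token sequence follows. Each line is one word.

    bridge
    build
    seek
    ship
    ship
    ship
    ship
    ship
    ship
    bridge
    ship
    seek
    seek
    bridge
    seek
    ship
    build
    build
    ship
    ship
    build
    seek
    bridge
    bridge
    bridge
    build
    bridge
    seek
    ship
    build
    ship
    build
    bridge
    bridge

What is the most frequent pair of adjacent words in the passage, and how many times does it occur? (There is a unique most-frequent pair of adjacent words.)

"ship ship", 6 times

Bigram frequencies (highest first):
  ship ship: 6
  ship build: 4
  seek ship: 3
  bridge bridge: 3
  bridge build: 2
  build seek: 2
  … (9 more, each ≤ 2)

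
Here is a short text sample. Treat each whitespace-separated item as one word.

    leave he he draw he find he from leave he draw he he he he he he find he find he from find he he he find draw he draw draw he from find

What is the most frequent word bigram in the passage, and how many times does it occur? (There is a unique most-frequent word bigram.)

"he he", 8 times

Bigram frequencies (highest first):
  he he: 8
  draw he: 4
  he find: 4
  find he: 4
  he draw: 3
  he from: 3
  … (5 more, each ≤ 2)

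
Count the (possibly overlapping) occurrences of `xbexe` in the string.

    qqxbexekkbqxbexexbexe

Sliding a length-5 window over the 21 characters (17 positions):
  position 3–7: xbexe
  position 12–16: xbexe
  position 17–21: xbexe

3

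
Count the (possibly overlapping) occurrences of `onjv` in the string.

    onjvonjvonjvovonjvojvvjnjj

4

Sliding a length-4 window over the 26 characters (23 positions):
  position 1–4: onjv
  position 5–8: onjv
  position 9–12: onjv
  position 15–18: onjv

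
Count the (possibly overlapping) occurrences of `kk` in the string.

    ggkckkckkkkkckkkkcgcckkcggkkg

10

Sliding a length-2 window over the 29 characters (28 positions):
  position 5–6: kk
  position 8–9: kk
  position 9–10: kk
  position 10–11: kk
  position 11–12: kk
  position 14–15: kk
  position 15–16: kk
  position 16–17: kk
  position 22–23: kk
  position 27–28: kk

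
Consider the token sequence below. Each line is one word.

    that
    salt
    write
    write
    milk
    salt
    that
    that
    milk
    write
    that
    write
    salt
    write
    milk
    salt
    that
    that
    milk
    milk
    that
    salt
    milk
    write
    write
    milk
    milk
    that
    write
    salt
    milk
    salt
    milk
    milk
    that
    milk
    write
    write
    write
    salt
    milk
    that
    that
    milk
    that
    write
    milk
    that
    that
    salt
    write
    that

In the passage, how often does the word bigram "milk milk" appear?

Scanning the 51 overlapping bigram windows for "milk milk":
  position 19–20: milk milk
  position 26–27: milk milk
  position 33–34: milk milk

3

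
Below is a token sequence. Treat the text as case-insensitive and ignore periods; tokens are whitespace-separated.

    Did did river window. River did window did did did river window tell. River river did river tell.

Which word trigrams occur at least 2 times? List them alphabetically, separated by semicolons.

did did river; did river window

Trigram counts meeting the condition (at least 2 times):
  did did river: 2
  did river window: 2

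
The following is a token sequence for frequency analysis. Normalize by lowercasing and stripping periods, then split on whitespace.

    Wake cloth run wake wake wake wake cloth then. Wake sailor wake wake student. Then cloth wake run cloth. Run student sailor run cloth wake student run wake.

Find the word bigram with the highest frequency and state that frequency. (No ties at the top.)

"wake wake", 4 times

Bigram frequencies (highest first):
  wake wake: 4
  wake cloth: 2
  cloth run: 2
  run wake: 2
  wake student: 2
  cloth wake: 2
  … (12 more, each ≤ 2)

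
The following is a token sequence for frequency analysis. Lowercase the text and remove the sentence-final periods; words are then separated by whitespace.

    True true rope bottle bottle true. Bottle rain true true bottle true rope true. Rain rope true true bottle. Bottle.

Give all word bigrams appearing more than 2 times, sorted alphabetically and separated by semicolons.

Bigram counts meeting the condition (more than 2 times):
  true bottle: 3
  true true: 3

true bottle; true true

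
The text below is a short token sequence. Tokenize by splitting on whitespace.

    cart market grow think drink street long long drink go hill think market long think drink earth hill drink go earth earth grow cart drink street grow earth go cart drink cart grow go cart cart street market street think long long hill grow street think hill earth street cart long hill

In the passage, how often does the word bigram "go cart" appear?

Scanning the 51 overlapping bigram windows for "go cart":
  position 29–30: go cart
  position 34–35: go cart

2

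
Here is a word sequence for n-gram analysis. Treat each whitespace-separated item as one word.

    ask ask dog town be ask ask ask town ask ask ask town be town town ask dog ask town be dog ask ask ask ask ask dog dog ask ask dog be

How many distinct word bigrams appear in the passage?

33 tokens → 32 bigram windows in total.
Repeated bigrams (each contributes count−1 duplicates):
  ask ask: 10
  ask dog: 4
  ask town: 3
  dog ask: 3
  town be: 3
  town ask: 2
19 duplicate windows → 32 − 19 = 13 distinct.

13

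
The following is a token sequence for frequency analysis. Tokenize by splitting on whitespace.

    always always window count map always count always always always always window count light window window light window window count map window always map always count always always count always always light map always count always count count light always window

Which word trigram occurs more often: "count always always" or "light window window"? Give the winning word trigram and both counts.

"count always always" (3 vs 2)

"count always always": 3 occurrences
"light window window": 2 occurrences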